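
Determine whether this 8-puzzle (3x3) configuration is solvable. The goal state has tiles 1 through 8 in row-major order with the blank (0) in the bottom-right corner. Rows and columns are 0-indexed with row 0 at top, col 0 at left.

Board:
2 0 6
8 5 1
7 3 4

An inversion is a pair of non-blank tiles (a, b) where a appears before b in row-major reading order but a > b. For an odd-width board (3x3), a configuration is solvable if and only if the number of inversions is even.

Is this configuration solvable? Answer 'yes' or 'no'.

Inversions (pairs i<j in row-major order where tile[i] > tile[j] > 0): 15
15 is odd, so the puzzle is not solvable.

Answer: no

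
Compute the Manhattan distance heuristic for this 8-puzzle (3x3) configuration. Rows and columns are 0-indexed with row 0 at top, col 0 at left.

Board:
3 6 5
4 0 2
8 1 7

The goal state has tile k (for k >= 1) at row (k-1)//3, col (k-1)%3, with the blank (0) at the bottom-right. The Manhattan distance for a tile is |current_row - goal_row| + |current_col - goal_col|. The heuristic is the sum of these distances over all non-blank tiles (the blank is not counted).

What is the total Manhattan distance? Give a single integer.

Answer: 14

Derivation:
Tile 3: (0,0)->(0,2) = 2
Tile 6: (0,1)->(1,2) = 2
Tile 5: (0,2)->(1,1) = 2
Tile 4: (1,0)->(1,0) = 0
Tile 2: (1,2)->(0,1) = 2
Tile 8: (2,0)->(2,1) = 1
Tile 1: (2,1)->(0,0) = 3
Tile 7: (2,2)->(2,0) = 2
Sum: 2 + 2 + 2 + 0 + 2 + 1 + 3 + 2 = 14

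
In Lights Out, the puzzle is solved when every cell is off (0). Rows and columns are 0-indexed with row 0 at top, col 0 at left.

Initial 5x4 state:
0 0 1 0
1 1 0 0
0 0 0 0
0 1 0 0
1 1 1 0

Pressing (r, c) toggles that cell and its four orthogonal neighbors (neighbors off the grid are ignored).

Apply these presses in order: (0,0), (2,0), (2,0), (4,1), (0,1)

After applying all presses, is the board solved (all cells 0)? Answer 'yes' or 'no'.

After press 1 at (0,0):
1 1 1 0
0 1 0 0
0 0 0 0
0 1 0 0
1 1 1 0

After press 2 at (2,0):
1 1 1 0
1 1 0 0
1 1 0 0
1 1 0 0
1 1 1 0

After press 3 at (2,0):
1 1 1 0
0 1 0 0
0 0 0 0
0 1 0 0
1 1 1 0

After press 4 at (4,1):
1 1 1 0
0 1 0 0
0 0 0 0
0 0 0 0
0 0 0 0

After press 5 at (0,1):
0 0 0 0
0 0 0 0
0 0 0 0
0 0 0 0
0 0 0 0

Lights still on: 0

Answer: yes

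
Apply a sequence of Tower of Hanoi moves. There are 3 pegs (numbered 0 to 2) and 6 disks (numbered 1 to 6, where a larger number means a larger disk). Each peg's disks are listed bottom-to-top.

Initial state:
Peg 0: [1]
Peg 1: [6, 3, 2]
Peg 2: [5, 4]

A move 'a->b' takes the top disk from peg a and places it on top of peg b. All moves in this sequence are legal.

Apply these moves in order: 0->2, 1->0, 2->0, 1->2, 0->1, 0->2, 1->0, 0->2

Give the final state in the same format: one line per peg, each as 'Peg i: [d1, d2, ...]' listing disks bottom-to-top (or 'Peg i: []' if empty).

After move 1 (0->2):
Peg 0: []
Peg 1: [6, 3, 2]
Peg 2: [5, 4, 1]

After move 2 (1->0):
Peg 0: [2]
Peg 1: [6, 3]
Peg 2: [5, 4, 1]

After move 3 (2->0):
Peg 0: [2, 1]
Peg 1: [6, 3]
Peg 2: [5, 4]

After move 4 (1->2):
Peg 0: [2, 1]
Peg 1: [6]
Peg 2: [5, 4, 3]

After move 5 (0->1):
Peg 0: [2]
Peg 1: [6, 1]
Peg 2: [5, 4, 3]

After move 6 (0->2):
Peg 0: []
Peg 1: [6, 1]
Peg 2: [5, 4, 3, 2]

After move 7 (1->0):
Peg 0: [1]
Peg 1: [6]
Peg 2: [5, 4, 3, 2]

After move 8 (0->2):
Peg 0: []
Peg 1: [6]
Peg 2: [5, 4, 3, 2, 1]

Answer: Peg 0: []
Peg 1: [6]
Peg 2: [5, 4, 3, 2, 1]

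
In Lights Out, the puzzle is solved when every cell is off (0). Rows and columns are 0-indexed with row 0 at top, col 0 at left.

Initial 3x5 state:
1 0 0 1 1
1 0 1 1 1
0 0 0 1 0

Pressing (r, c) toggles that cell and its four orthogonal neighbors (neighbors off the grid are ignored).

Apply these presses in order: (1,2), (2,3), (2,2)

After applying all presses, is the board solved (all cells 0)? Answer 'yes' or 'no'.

After press 1 at (1,2):
1 0 1 1 1
1 1 0 0 1
0 0 1 1 0

After press 2 at (2,3):
1 0 1 1 1
1 1 0 1 1
0 0 0 0 1

After press 3 at (2,2):
1 0 1 1 1
1 1 1 1 1
0 1 1 1 1

Lights still on: 13

Answer: no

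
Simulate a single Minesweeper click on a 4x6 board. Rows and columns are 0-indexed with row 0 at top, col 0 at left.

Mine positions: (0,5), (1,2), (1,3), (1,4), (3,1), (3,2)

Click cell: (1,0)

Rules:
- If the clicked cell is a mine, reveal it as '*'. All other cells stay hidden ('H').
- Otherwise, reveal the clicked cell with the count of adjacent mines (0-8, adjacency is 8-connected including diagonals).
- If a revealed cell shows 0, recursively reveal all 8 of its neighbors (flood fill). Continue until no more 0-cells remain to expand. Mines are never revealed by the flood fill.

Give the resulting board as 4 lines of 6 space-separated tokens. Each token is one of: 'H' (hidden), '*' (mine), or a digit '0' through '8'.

0 1 H H H H
0 1 H H H H
1 3 H H H H
H H H H H H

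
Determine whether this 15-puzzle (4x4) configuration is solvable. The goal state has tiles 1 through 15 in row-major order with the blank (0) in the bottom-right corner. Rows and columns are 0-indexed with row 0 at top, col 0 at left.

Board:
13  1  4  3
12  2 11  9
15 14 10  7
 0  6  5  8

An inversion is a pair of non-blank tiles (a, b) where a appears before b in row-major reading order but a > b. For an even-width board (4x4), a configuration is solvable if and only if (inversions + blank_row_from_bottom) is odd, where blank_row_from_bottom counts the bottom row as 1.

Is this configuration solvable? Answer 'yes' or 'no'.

Answer: no

Derivation:
Inversions: 51
Blank is in row 3 (0-indexed from top), which is row 1 counting from the bottom (bottom = 1).
51 + 1 = 52, which is even, so the puzzle is not solvable.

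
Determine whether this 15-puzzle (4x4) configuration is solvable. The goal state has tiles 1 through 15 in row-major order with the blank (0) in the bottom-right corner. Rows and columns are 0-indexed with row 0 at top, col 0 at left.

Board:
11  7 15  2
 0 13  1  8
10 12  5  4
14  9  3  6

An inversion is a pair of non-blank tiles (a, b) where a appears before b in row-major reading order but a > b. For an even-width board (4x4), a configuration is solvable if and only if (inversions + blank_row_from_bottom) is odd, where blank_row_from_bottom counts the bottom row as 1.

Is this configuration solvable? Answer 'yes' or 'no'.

Inversions: 60
Blank is in row 1 (0-indexed from top), which is row 3 counting from the bottom (bottom = 1).
60 + 3 = 63, which is odd, so the puzzle is solvable.

Answer: yes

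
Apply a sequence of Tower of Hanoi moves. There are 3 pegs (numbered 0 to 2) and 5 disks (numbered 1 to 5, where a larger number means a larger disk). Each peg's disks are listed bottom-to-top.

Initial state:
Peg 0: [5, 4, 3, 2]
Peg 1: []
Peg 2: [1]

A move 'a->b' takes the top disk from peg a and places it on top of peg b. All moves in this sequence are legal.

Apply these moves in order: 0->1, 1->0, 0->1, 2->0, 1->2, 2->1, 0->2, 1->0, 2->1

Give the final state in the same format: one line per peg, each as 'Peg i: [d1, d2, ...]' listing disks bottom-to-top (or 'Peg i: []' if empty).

Answer: Peg 0: [5, 4, 3, 2]
Peg 1: [1]
Peg 2: []

Derivation:
After move 1 (0->1):
Peg 0: [5, 4, 3]
Peg 1: [2]
Peg 2: [1]

After move 2 (1->0):
Peg 0: [5, 4, 3, 2]
Peg 1: []
Peg 2: [1]

After move 3 (0->1):
Peg 0: [5, 4, 3]
Peg 1: [2]
Peg 2: [1]

After move 4 (2->0):
Peg 0: [5, 4, 3, 1]
Peg 1: [2]
Peg 2: []

After move 5 (1->2):
Peg 0: [5, 4, 3, 1]
Peg 1: []
Peg 2: [2]

After move 6 (2->1):
Peg 0: [5, 4, 3, 1]
Peg 1: [2]
Peg 2: []

After move 7 (0->2):
Peg 0: [5, 4, 3]
Peg 1: [2]
Peg 2: [1]

After move 8 (1->0):
Peg 0: [5, 4, 3, 2]
Peg 1: []
Peg 2: [1]

After move 9 (2->1):
Peg 0: [5, 4, 3, 2]
Peg 1: [1]
Peg 2: []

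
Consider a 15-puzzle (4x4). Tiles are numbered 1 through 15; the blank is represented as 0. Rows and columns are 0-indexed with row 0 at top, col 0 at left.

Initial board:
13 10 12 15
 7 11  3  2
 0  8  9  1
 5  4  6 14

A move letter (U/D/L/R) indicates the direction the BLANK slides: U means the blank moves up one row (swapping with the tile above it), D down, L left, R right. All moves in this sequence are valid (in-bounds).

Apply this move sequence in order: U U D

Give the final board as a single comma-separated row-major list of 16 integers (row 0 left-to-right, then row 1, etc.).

After move 1 (U):
13 10 12 15
 0 11  3  2
 7  8  9  1
 5  4  6 14

After move 2 (U):
 0 10 12 15
13 11  3  2
 7  8  9  1
 5  4  6 14

After move 3 (D):
13 10 12 15
 0 11  3  2
 7  8  9  1
 5  4  6 14

Answer: 13, 10, 12, 15, 0, 11, 3, 2, 7, 8, 9, 1, 5, 4, 6, 14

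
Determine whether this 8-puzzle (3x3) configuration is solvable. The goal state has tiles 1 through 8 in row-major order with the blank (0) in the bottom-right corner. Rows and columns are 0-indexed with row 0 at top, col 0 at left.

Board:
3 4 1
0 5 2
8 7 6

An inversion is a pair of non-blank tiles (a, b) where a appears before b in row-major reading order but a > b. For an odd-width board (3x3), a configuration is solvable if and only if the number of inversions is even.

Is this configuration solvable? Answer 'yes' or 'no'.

Answer: yes

Derivation:
Inversions (pairs i<j in row-major order where tile[i] > tile[j] > 0): 8
8 is even, so the puzzle is solvable.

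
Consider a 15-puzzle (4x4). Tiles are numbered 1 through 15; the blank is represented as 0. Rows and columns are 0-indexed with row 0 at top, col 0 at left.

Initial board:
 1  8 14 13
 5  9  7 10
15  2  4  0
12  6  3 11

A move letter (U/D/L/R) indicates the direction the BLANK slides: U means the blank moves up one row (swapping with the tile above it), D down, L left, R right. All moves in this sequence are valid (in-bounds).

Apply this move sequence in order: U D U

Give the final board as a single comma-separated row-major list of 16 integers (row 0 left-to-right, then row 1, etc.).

Answer: 1, 8, 14, 13, 5, 9, 7, 0, 15, 2, 4, 10, 12, 6, 3, 11

Derivation:
After move 1 (U):
 1  8 14 13
 5  9  7  0
15  2  4 10
12  6  3 11

After move 2 (D):
 1  8 14 13
 5  9  7 10
15  2  4  0
12  6  3 11

After move 3 (U):
 1  8 14 13
 5  9  7  0
15  2  4 10
12  6  3 11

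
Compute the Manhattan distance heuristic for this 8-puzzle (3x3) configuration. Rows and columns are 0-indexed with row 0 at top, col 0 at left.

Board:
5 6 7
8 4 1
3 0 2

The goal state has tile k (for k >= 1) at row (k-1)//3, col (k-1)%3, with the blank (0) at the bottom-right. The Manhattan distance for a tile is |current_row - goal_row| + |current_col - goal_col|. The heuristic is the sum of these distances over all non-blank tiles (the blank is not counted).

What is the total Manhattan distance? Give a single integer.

Answer: 21

Derivation:
Tile 5: (0,0)->(1,1) = 2
Tile 6: (0,1)->(1,2) = 2
Tile 7: (0,2)->(2,0) = 4
Tile 8: (1,0)->(2,1) = 2
Tile 4: (1,1)->(1,0) = 1
Tile 1: (1,2)->(0,0) = 3
Tile 3: (2,0)->(0,2) = 4
Tile 2: (2,2)->(0,1) = 3
Sum: 2 + 2 + 4 + 2 + 1 + 3 + 4 + 3 = 21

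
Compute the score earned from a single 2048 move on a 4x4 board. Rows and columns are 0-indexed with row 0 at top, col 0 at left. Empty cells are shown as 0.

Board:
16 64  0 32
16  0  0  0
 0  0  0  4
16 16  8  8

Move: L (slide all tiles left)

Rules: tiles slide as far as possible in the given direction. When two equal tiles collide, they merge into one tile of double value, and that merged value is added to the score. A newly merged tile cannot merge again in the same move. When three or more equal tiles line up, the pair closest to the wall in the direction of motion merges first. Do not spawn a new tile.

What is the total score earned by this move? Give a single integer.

Slide left:
row 0: [16, 64, 0, 32] -> [16, 64, 32, 0]  score +0 (running 0)
row 1: [16, 0, 0, 0] -> [16, 0, 0, 0]  score +0 (running 0)
row 2: [0, 0, 0, 4] -> [4, 0, 0, 0]  score +0 (running 0)
row 3: [16, 16, 8, 8] -> [32, 16, 0, 0]  score +48 (running 48)
Board after move:
16 64 32  0
16  0  0  0
 4  0  0  0
32 16  0  0

Answer: 48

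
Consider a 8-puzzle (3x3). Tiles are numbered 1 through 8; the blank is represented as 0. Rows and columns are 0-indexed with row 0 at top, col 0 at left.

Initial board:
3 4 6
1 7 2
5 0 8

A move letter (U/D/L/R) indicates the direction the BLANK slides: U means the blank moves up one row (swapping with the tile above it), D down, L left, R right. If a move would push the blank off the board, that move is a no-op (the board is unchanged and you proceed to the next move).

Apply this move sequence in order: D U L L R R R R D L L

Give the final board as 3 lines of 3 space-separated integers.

Answer: 3 4 6
1 2 8
0 5 7

Derivation:
After move 1 (D):
3 4 6
1 7 2
5 0 8

After move 2 (U):
3 4 6
1 0 2
5 7 8

After move 3 (L):
3 4 6
0 1 2
5 7 8

After move 4 (L):
3 4 6
0 1 2
5 7 8

After move 5 (R):
3 4 6
1 0 2
5 7 8

After move 6 (R):
3 4 6
1 2 0
5 7 8

After move 7 (R):
3 4 6
1 2 0
5 7 8

After move 8 (R):
3 4 6
1 2 0
5 7 8

After move 9 (D):
3 4 6
1 2 8
5 7 0

After move 10 (L):
3 4 6
1 2 8
5 0 7

After move 11 (L):
3 4 6
1 2 8
0 5 7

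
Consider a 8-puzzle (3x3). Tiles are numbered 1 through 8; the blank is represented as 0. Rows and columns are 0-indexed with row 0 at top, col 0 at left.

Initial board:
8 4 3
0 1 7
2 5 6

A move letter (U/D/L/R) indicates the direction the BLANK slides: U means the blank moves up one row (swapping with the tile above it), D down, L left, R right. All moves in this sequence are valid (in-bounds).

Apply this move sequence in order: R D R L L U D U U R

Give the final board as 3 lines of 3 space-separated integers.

Answer: 4 0 3
8 5 7
1 2 6

Derivation:
After move 1 (R):
8 4 3
1 0 7
2 5 6

After move 2 (D):
8 4 3
1 5 7
2 0 6

After move 3 (R):
8 4 3
1 5 7
2 6 0

After move 4 (L):
8 4 3
1 5 7
2 0 6

After move 5 (L):
8 4 3
1 5 7
0 2 6

After move 6 (U):
8 4 3
0 5 7
1 2 6

After move 7 (D):
8 4 3
1 5 7
0 2 6

After move 8 (U):
8 4 3
0 5 7
1 2 6

After move 9 (U):
0 4 3
8 5 7
1 2 6

After move 10 (R):
4 0 3
8 5 7
1 2 6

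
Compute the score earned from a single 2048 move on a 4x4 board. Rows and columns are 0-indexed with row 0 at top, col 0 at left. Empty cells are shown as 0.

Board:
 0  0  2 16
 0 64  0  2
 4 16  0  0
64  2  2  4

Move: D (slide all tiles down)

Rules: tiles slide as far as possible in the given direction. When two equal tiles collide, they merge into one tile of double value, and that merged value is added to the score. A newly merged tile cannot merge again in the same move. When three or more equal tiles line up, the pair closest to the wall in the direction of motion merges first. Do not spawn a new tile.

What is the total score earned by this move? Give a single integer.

Slide down:
col 0: [0, 0, 4, 64] -> [0, 0, 4, 64]  score +0 (running 0)
col 1: [0, 64, 16, 2] -> [0, 64, 16, 2]  score +0 (running 0)
col 2: [2, 0, 0, 2] -> [0, 0, 0, 4]  score +4 (running 4)
col 3: [16, 2, 0, 4] -> [0, 16, 2, 4]  score +0 (running 4)
Board after move:
 0  0  0  0
 0 64  0 16
 4 16  0  2
64  2  4  4

Answer: 4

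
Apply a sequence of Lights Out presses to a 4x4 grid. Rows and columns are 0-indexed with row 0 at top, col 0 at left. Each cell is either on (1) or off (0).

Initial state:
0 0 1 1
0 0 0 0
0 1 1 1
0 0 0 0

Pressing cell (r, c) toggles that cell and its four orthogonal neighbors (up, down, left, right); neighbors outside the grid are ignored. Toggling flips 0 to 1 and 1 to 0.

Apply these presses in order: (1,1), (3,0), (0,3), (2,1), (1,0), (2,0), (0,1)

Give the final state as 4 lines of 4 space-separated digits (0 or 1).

Answer: 0 0 1 0
1 0 1 1
0 0 0 1
0 0 0 0

Derivation:
After press 1 at (1,1):
0 1 1 1
1 1 1 0
0 0 1 1
0 0 0 0

After press 2 at (3,0):
0 1 1 1
1 1 1 0
1 0 1 1
1 1 0 0

After press 3 at (0,3):
0 1 0 0
1 1 1 1
1 0 1 1
1 1 0 0

After press 4 at (2,1):
0 1 0 0
1 0 1 1
0 1 0 1
1 0 0 0

After press 5 at (1,0):
1 1 0 0
0 1 1 1
1 1 0 1
1 0 0 0

After press 6 at (2,0):
1 1 0 0
1 1 1 1
0 0 0 1
0 0 0 0

After press 7 at (0,1):
0 0 1 0
1 0 1 1
0 0 0 1
0 0 0 0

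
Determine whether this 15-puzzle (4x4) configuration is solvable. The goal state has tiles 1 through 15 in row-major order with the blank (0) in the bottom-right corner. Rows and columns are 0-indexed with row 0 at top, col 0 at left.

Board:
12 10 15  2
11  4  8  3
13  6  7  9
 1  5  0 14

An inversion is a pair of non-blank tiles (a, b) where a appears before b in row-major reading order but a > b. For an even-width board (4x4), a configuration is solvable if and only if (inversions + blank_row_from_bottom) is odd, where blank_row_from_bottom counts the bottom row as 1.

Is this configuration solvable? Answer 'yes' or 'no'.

Inversions: 60
Blank is in row 3 (0-indexed from top), which is row 1 counting from the bottom (bottom = 1).
60 + 1 = 61, which is odd, so the puzzle is solvable.

Answer: yes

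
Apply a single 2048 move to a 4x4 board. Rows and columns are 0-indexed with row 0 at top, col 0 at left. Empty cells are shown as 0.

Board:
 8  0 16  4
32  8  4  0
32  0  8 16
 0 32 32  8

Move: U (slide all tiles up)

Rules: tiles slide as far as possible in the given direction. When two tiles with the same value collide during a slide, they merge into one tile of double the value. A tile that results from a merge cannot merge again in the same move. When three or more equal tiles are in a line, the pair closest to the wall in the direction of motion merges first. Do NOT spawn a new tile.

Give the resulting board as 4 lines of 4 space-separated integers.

Answer:  8  8 16  4
64 32  4 16
 0  0  8  8
 0  0 32  0

Derivation:
Slide up:
col 0: [8, 32, 32, 0] -> [8, 64, 0, 0]
col 1: [0, 8, 0, 32] -> [8, 32, 0, 0]
col 2: [16, 4, 8, 32] -> [16, 4, 8, 32]
col 3: [4, 0, 16, 8] -> [4, 16, 8, 0]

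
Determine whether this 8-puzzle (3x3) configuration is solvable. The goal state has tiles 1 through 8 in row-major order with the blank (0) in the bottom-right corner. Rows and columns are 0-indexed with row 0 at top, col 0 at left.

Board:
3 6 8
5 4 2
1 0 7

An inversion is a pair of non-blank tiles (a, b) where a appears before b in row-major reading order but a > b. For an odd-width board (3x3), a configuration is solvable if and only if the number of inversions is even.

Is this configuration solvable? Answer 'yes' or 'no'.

Inversions (pairs i<j in row-major order where tile[i] > tile[j] > 0): 17
17 is odd, so the puzzle is not solvable.

Answer: no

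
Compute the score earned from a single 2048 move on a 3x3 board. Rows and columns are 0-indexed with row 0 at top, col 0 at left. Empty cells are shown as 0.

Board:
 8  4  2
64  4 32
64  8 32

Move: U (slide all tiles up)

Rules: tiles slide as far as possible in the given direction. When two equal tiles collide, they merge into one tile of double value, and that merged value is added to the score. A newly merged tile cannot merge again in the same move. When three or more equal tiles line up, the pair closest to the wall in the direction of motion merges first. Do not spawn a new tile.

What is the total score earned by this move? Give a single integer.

Slide up:
col 0: [8, 64, 64] -> [8, 128, 0]  score +128 (running 128)
col 1: [4, 4, 8] -> [8, 8, 0]  score +8 (running 136)
col 2: [2, 32, 32] -> [2, 64, 0]  score +64 (running 200)
Board after move:
  8   8   2
128   8  64
  0   0   0

Answer: 200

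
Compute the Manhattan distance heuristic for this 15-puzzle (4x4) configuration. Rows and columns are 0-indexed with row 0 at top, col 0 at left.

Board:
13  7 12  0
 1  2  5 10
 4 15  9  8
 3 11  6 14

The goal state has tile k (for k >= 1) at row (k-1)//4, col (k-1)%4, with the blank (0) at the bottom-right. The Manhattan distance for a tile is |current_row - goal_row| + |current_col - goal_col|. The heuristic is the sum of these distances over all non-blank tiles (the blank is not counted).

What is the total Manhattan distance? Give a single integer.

Tile 13: at (0,0), goal (3,0), distance |0-3|+|0-0| = 3
Tile 7: at (0,1), goal (1,2), distance |0-1|+|1-2| = 2
Tile 12: at (0,2), goal (2,3), distance |0-2|+|2-3| = 3
Tile 1: at (1,0), goal (0,0), distance |1-0|+|0-0| = 1
Tile 2: at (1,1), goal (0,1), distance |1-0|+|1-1| = 1
Tile 5: at (1,2), goal (1,0), distance |1-1|+|2-0| = 2
Tile 10: at (1,3), goal (2,1), distance |1-2|+|3-1| = 3
Tile 4: at (2,0), goal (0,3), distance |2-0|+|0-3| = 5
Tile 15: at (2,1), goal (3,2), distance |2-3|+|1-2| = 2
Tile 9: at (2,2), goal (2,0), distance |2-2|+|2-0| = 2
Tile 8: at (2,3), goal (1,3), distance |2-1|+|3-3| = 1
Tile 3: at (3,0), goal (0,2), distance |3-0|+|0-2| = 5
Tile 11: at (3,1), goal (2,2), distance |3-2|+|1-2| = 2
Tile 6: at (3,2), goal (1,1), distance |3-1|+|2-1| = 3
Tile 14: at (3,3), goal (3,1), distance |3-3|+|3-1| = 2
Sum: 3 + 2 + 3 + 1 + 1 + 2 + 3 + 5 + 2 + 2 + 1 + 5 + 2 + 3 + 2 = 37

Answer: 37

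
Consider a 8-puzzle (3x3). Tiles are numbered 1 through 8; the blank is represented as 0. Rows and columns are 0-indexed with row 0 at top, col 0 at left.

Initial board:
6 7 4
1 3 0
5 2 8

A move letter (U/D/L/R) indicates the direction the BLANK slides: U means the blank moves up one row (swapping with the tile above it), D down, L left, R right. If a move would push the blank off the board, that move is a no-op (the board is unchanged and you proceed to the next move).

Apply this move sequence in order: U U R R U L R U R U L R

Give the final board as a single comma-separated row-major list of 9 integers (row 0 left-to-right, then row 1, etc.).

After move 1 (U):
6 7 0
1 3 4
5 2 8

After move 2 (U):
6 7 0
1 3 4
5 2 8

After move 3 (R):
6 7 0
1 3 4
5 2 8

After move 4 (R):
6 7 0
1 3 4
5 2 8

After move 5 (U):
6 7 0
1 3 4
5 2 8

After move 6 (L):
6 0 7
1 3 4
5 2 8

After move 7 (R):
6 7 0
1 3 4
5 2 8

After move 8 (U):
6 7 0
1 3 4
5 2 8

After move 9 (R):
6 7 0
1 3 4
5 2 8

After move 10 (U):
6 7 0
1 3 4
5 2 8

After move 11 (L):
6 0 7
1 3 4
5 2 8

After move 12 (R):
6 7 0
1 3 4
5 2 8

Answer: 6, 7, 0, 1, 3, 4, 5, 2, 8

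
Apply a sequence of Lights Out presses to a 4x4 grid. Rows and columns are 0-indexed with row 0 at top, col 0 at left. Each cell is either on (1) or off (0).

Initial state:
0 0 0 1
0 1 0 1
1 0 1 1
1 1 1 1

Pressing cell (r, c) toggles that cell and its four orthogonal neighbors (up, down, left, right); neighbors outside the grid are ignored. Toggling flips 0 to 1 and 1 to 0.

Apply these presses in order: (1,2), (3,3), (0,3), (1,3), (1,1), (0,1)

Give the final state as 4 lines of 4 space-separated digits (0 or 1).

Answer: 1 0 1 1
1 0 1 0
1 1 0 1
1 1 0 0

Derivation:
After press 1 at (1,2):
0 0 1 1
0 0 1 0
1 0 0 1
1 1 1 1

After press 2 at (3,3):
0 0 1 1
0 0 1 0
1 0 0 0
1 1 0 0

After press 3 at (0,3):
0 0 0 0
0 0 1 1
1 0 0 0
1 1 0 0

After press 4 at (1,3):
0 0 0 1
0 0 0 0
1 0 0 1
1 1 0 0

After press 5 at (1,1):
0 1 0 1
1 1 1 0
1 1 0 1
1 1 0 0

After press 6 at (0,1):
1 0 1 1
1 0 1 0
1 1 0 1
1 1 0 0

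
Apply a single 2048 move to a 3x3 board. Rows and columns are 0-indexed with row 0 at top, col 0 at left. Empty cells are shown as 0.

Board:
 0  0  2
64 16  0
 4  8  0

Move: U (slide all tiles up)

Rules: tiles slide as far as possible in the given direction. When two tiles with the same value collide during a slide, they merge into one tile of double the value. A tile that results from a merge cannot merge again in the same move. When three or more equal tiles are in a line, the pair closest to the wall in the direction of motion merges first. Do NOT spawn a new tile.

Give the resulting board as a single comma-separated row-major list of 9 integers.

Slide up:
col 0: [0, 64, 4] -> [64, 4, 0]
col 1: [0, 16, 8] -> [16, 8, 0]
col 2: [2, 0, 0] -> [2, 0, 0]

Answer: 64, 16, 2, 4, 8, 0, 0, 0, 0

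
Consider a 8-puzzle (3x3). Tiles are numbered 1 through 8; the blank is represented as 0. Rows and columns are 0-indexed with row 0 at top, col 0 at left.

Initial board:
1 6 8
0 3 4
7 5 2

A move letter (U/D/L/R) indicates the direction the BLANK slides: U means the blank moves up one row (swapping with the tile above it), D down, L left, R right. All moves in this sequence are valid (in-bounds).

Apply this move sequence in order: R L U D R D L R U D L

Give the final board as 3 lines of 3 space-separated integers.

Answer: 1 6 8
3 5 4
0 7 2

Derivation:
After move 1 (R):
1 6 8
3 0 4
7 5 2

After move 2 (L):
1 6 8
0 3 4
7 5 2

After move 3 (U):
0 6 8
1 3 4
7 5 2

After move 4 (D):
1 6 8
0 3 4
7 5 2

After move 5 (R):
1 6 8
3 0 4
7 5 2

After move 6 (D):
1 6 8
3 5 4
7 0 2

After move 7 (L):
1 6 8
3 5 4
0 7 2

After move 8 (R):
1 6 8
3 5 4
7 0 2

After move 9 (U):
1 6 8
3 0 4
7 5 2

After move 10 (D):
1 6 8
3 5 4
7 0 2

After move 11 (L):
1 6 8
3 5 4
0 7 2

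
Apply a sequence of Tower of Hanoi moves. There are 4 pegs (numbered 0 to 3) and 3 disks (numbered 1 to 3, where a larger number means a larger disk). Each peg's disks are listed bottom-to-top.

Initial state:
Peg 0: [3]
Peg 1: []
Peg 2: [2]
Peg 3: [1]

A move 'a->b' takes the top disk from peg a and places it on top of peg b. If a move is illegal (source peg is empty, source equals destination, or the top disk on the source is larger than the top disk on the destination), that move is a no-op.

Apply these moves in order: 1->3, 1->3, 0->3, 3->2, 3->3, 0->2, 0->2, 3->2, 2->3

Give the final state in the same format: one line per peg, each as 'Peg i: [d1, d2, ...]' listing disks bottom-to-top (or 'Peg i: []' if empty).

After move 1 (1->3):
Peg 0: [3]
Peg 1: []
Peg 2: [2]
Peg 3: [1]

After move 2 (1->3):
Peg 0: [3]
Peg 1: []
Peg 2: [2]
Peg 3: [1]

After move 3 (0->3):
Peg 0: [3]
Peg 1: []
Peg 2: [2]
Peg 3: [1]

After move 4 (3->2):
Peg 0: [3]
Peg 1: []
Peg 2: [2, 1]
Peg 3: []

After move 5 (3->3):
Peg 0: [3]
Peg 1: []
Peg 2: [2, 1]
Peg 3: []

After move 6 (0->2):
Peg 0: [3]
Peg 1: []
Peg 2: [2, 1]
Peg 3: []

After move 7 (0->2):
Peg 0: [3]
Peg 1: []
Peg 2: [2, 1]
Peg 3: []

After move 8 (3->2):
Peg 0: [3]
Peg 1: []
Peg 2: [2, 1]
Peg 3: []

After move 9 (2->3):
Peg 0: [3]
Peg 1: []
Peg 2: [2]
Peg 3: [1]

Answer: Peg 0: [3]
Peg 1: []
Peg 2: [2]
Peg 3: [1]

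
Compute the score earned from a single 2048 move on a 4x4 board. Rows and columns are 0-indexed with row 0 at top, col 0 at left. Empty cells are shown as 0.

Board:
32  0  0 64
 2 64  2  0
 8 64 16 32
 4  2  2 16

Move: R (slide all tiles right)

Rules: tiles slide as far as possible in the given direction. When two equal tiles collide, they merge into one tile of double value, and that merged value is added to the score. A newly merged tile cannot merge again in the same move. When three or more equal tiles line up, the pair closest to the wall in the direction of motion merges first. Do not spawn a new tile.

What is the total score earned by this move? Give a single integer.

Answer: 4

Derivation:
Slide right:
row 0: [32, 0, 0, 64] -> [0, 0, 32, 64]  score +0 (running 0)
row 1: [2, 64, 2, 0] -> [0, 2, 64, 2]  score +0 (running 0)
row 2: [8, 64, 16, 32] -> [8, 64, 16, 32]  score +0 (running 0)
row 3: [4, 2, 2, 16] -> [0, 4, 4, 16]  score +4 (running 4)
Board after move:
 0  0 32 64
 0  2 64  2
 8 64 16 32
 0  4  4 16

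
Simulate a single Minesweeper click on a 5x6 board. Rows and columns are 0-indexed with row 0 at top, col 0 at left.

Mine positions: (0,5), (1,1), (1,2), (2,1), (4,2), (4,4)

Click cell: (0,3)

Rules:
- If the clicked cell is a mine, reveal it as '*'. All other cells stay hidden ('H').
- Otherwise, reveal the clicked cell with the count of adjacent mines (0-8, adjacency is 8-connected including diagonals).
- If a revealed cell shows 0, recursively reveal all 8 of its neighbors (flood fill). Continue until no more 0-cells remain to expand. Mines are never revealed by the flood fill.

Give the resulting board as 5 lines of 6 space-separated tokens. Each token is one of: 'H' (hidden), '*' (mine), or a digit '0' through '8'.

H H H 1 H H
H H H H H H
H H H H H H
H H H H H H
H H H H H H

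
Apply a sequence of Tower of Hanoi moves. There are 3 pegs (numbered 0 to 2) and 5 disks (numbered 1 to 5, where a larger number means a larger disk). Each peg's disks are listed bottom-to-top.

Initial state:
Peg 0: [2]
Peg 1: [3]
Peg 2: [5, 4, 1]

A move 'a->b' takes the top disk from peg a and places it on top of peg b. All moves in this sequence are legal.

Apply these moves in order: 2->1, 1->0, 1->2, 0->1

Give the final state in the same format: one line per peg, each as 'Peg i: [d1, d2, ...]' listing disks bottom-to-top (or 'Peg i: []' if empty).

After move 1 (2->1):
Peg 0: [2]
Peg 1: [3, 1]
Peg 2: [5, 4]

After move 2 (1->0):
Peg 0: [2, 1]
Peg 1: [3]
Peg 2: [5, 4]

After move 3 (1->2):
Peg 0: [2, 1]
Peg 1: []
Peg 2: [5, 4, 3]

After move 4 (0->1):
Peg 0: [2]
Peg 1: [1]
Peg 2: [5, 4, 3]

Answer: Peg 0: [2]
Peg 1: [1]
Peg 2: [5, 4, 3]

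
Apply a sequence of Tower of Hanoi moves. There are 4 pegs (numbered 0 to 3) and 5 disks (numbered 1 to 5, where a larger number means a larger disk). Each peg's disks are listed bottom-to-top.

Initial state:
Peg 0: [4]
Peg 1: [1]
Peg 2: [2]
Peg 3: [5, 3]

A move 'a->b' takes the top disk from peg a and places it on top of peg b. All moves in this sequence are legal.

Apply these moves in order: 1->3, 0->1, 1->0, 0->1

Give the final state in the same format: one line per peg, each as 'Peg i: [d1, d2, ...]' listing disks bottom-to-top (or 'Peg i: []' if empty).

Answer: Peg 0: []
Peg 1: [4]
Peg 2: [2]
Peg 3: [5, 3, 1]

Derivation:
After move 1 (1->3):
Peg 0: [4]
Peg 1: []
Peg 2: [2]
Peg 3: [5, 3, 1]

After move 2 (0->1):
Peg 0: []
Peg 1: [4]
Peg 2: [2]
Peg 3: [5, 3, 1]

After move 3 (1->0):
Peg 0: [4]
Peg 1: []
Peg 2: [2]
Peg 3: [5, 3, 1]

After move 4 (0->1):
Peg 0: []
Peg 1: [4]
Peg 2: [2]
Peg 3: [5, 3, 1]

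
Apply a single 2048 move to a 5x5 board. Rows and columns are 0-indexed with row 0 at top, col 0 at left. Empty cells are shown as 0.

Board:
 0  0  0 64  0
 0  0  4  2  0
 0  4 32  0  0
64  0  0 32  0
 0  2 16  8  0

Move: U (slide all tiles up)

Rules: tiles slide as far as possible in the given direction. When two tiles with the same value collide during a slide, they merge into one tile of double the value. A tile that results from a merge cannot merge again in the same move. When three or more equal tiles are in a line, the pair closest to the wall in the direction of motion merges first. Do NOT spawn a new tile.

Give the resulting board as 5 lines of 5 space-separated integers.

Slide up:
col 0: [0, 0, 0, 64, 0] -> [64, 0, 0, 0, 0]
col 1: [0, 0, 4, 0, 2] -> [4, 2, 0, 0, 0]
col 2: [0, 4, 32, 0, 16] -> [4, 32, 16, 0, 0]
col 3: [64, 2, 0, 32, 8] -> [64, 2, 32, 8, 0]
col 4: [0, 0, 0, 0, 0] -> [0, 0, 0, 0, 0]

Answer: 64  4  4 64  0
 0  2 32  2  0
 0  0 16 32  0
 0  0  0  8  0
 0  0  0  0  0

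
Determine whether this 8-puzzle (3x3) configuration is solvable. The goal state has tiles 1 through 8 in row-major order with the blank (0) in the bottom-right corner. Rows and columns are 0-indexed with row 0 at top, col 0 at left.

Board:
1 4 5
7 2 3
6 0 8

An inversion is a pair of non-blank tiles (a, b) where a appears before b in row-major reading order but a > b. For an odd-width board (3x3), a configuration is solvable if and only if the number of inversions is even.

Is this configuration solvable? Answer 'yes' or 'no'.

Answer: no

Derivation:
Inversions (pairs i<j in row-major order where tile[i] > tile[j] > 0): 7
7 is odd, so the puzzle is not solvable.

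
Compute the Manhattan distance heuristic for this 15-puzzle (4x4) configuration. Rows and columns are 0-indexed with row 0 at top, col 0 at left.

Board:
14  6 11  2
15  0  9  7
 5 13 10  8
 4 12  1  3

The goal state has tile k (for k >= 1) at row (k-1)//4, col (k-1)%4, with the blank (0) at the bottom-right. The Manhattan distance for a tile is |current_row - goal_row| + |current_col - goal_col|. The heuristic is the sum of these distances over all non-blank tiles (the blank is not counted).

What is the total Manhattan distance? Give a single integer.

Tile 14: at (0,0), goal (3,1), distance |0-3|+|0-1| = 4
Tile 6: at (0,1), goal (1,1), distance |0-1|+|1-1| = 1
Tile 11: at (0,2), goal (2,2), distance |0-2|+|2-2| = 2
Tile 2: at (0,3), goal (0,1), distance |0-0|+|3-1| = 2
Tile 15: at (1,0), goal (3,2), distance |1-3|+|0-2| = 4
Tile 9: at (1,2), goal (2,0), distance |1-2|+|2-0| = 3
Tile 7: at (1,3), goal (1,2), distance |1-1|+|3-2| = 1
Tile 5: at (2,0), goal (1,0), distance |2-1|+|0-0| = 1
Tile 13: at (2,1), goal (3,0), distance |2-3|+|1-0| = 2
Tile 10: at (2,2), goal (2,1), distance |2-2|+|2-1| = 1
Tile 8: at (2,3), goal (1,3), distance |2-1|+|3-3| = 1
Tile 4: at (3,0), goal (0,3), distance |3-0|+|0-3| = 6
Tile 12: at (3,1), goal (2,3), distance |3-2|+|1-3| = 3
Tile 1: at (3,2), goal (0,0), distance |3-0|+|2-0| = 5
Tile 3: at (3,3), goal (0,2), distance |3-0|+|3-2| = 4
Sum: 4 + 1 + 2 + 2 + 4 + 3 + 1 + 1 + 2 + 1 + 1 + 6 + 3 + 5 + 4 = 40

Answer: 40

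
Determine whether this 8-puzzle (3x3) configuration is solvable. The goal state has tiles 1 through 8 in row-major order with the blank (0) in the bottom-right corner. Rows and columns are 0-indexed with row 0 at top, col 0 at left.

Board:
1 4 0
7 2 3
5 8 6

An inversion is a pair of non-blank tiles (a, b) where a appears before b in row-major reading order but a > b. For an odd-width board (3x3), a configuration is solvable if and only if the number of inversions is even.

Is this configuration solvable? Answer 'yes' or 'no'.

Inversions (pairs i<j in row-major order where tile[i] > tile[j] > 0): 7
7 is odd, so the puzzle is not solvable.

Answer: no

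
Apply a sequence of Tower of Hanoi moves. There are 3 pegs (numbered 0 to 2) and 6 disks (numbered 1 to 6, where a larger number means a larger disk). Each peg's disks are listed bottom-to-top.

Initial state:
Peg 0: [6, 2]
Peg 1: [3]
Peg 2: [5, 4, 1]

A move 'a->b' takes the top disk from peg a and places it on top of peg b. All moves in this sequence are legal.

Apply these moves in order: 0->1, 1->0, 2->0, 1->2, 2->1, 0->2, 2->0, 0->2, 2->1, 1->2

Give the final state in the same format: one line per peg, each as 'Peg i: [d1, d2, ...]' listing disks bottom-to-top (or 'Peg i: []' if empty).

After move 1 (0->1):
Peg 0: [6]
Peg 1: [3, 2]
Peg 2: [5, 4, 1]

After move 2 (1->0):
Peg 0: [6, 2]
Peg 1: [3]
Peg 2: [5, 4, 1]

After move 3 (2->0):
Peg 0: [6, 2, 1]
Peg 1: [3]
Peg 2: [5, 4]

After move 4 (1->2):
Peg 0: [6, 2, 1]
Peg 1: []
Peg 2: [5, 4, 3]

After move 5 (2->1):
Peg 0: [6, 2, 1]
Peg 1: [3]
Peg 2: [5, 4]

After move 6 (0->2):
Peg 0: [6, 2]
Peg 1: [3]
Peg 2: [5, 4, 1]

After move 7 (2->0):
Peg 0: [6, 2, 1]
Peg 1: [3]
Peg 2: [5, 4]

After move 8 (0->2):
Peg 0: [6, 2]
Peg 1: [3]
Peg 2: [5, 4, 1]

After move 9 (2->1):
Peg 0: [6, 2]
Peg 1: [3, 1]
Peg 2: [5, 4]

After move 10 (1->2):
Peg 0: [6, 2]
Peg 1: [3]
Peg 2: [5, 4, 1]

Answer: Peg 0: [6, 2]
Peg 1: [3]
Peg 2: [5, 4, 1]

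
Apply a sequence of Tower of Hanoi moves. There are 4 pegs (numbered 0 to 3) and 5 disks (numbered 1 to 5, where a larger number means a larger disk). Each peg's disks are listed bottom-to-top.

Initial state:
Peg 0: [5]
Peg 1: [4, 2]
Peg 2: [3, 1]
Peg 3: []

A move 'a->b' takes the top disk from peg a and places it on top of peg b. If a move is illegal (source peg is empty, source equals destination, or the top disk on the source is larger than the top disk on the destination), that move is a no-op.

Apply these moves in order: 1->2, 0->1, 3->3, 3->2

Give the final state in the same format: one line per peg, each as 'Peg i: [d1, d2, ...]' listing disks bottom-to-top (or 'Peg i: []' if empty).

Answer: Peg 0: [5]
Peg 1: [4, 2]
Peg 2: [3, 1]
Peg 3: []

Derivation:
After move 1 (1->2):
Peg 0: [5]
Peg 1: [4, 2]
Peg 2: [3, 1]
Peg 3: []

After move 2 (0->1):
Peg 0: [5]
Peg 1: [4, 2]
Peg 2: [3, 1]
Peg 3: []

After move 3 (3->3):
Peg 0: [5]
Peg 1: [4, 2]
Peg 2: [3, 1]
Peg 3: []

After move 4 (3->2):
Peg 0: [5]
Peg 1: [4, 2]
Peg 2: [3, 1]
Peg 3: []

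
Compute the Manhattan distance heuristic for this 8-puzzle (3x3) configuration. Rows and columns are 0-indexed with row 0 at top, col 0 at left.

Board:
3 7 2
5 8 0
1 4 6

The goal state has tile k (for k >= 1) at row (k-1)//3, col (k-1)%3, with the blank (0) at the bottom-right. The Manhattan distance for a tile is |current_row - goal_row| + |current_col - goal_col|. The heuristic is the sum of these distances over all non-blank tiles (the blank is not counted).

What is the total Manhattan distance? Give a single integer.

Tile 3: (0,0)->(0,2) = 2
Tile 7: (0,1)->(2,0) = 3
Tile 2: (0,2)->(0,1) = 1
Tile 5: (1,0)->(1,1) = 1
Tile 8: (1,1)->(2,1) = 1
Tile 1: (2,0)->(0,0) = 2
Tile 4: (2,1)->(1,0) = 2
Tile 6: (2,2)->(1,2) = 1
Sum: 2 + 3 + 1 + 1 + 1 + 2 + 2 + 1 = 13

Answer: 13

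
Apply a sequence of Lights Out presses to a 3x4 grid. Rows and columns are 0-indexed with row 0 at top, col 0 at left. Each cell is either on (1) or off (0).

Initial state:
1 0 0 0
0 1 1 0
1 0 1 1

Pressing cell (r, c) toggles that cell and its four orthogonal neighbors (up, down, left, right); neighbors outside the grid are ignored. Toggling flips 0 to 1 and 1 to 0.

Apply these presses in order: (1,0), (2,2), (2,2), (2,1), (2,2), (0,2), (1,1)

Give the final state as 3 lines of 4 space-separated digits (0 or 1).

Answer: 0 0 1 1
0 0 0 0
1 1 1 0

Derivation:
After press 1 at (1,0):
0 0 0 0
1 0 1 0
0 0 1 1

After press 2 at (2,2):
0 0 0 0
1 0 0 0
0 1 0 0

After press 3 at (2,2):
0 0 0 0
1 0 1 0
0 0 1 1

After press 4 at (2,1):
0 0 0 0
1 1 1 0
1 1 0 1

After press 5 at (2,2):
0 0 0 0
1 1 0 0
1 0 1 0

After press 6 at (0,2):
0 1 1 1
1 1 1 0
1 0 1 0

After press 7 at (1,1):
0 0 1 1
0 0 0 0
1 1 1 0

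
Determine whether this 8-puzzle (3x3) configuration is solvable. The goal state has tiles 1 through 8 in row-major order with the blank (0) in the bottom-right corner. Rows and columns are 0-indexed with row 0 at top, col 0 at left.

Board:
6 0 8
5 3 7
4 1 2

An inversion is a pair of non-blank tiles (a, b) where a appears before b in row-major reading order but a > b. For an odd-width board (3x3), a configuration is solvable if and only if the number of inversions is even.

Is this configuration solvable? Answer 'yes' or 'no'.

Inversions (pairs i<j in row-major order where tile[i] > tile[j] > 0): 22
22 is even, so the puzzle is solvable.

Answer: yes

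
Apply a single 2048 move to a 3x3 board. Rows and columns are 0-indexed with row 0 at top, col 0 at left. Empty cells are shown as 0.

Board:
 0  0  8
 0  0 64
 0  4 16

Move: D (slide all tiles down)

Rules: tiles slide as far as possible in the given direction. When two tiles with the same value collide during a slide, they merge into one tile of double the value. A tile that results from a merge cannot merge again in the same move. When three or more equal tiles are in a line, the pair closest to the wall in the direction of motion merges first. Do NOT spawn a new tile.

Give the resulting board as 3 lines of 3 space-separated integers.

Answer:  0  0  8
 0  0 64
 0  4 16

Derivation:
Slide down:
col 0: [0, 0, 0] -> [0, 0, 0]
col 1: [0, 0, 4] -> [0, 0, 4]
col 2: [8, 64, 16] -> [8, 64, 16]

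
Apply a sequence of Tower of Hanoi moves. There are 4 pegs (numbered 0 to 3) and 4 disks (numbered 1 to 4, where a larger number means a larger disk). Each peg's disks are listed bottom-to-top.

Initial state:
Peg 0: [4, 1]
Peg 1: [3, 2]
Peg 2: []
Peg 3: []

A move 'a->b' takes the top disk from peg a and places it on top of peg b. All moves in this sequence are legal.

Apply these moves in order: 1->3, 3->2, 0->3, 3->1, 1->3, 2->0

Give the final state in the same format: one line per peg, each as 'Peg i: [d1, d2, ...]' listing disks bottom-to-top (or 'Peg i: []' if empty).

Answer: Peg 0: [4, 2]
Peg 1: [3]
Peg 2: []
Peg 3: [1]

Derivation:
After move 1 (1->3):
Peg 0: [4, 1]
Peg 1: [3]
Peg 2: []
Peg 3: [2]

After move 2 (3->2):
Peg 0: [4, 1]
Peg 1: [3]
Peg 2: [2]
Peg 3: []

After move 3 (0->3):
Peg 0: [4]
Peg 1: [3]
Peg 2: [2]
Peg 3: [1]

After move 4 (3->1):
Peg 0: [4]
Peg 1: [3, 1]
Peg 2: [2]
Peg 3: []

After move 5 (1->3):
Peg 0: [4]
Peg 1: [3]
Peg 2: [2]
Peg 3: [1]

After move 6 (2->0):
Peg 0: [4, 2]
Peg 1: [3]
Peg 2: []
Peg 3: [1]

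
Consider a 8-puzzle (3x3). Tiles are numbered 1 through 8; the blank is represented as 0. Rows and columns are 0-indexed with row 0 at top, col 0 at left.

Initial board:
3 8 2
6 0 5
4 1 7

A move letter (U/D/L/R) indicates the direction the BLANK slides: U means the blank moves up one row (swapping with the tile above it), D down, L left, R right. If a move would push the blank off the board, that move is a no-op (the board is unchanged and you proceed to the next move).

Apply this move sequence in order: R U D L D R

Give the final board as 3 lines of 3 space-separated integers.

After move 1 (R):
3 8 2
6 5 0
4 1 7

After move 2 (U):
3 8 0
6 5 2
4 1 7

After move 3 (D):
3 8 2
6 5 0
4 1 7

After move 4 (L):
3 8 2
6 0 5
4 1 7

After move 5 (D):
3 8 2
6 1 5
4 0 7

After move 6 (R):
3 8 2
6 1 5
4 7 0

Answer: 3 8 2
6 1 5
4 7 0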